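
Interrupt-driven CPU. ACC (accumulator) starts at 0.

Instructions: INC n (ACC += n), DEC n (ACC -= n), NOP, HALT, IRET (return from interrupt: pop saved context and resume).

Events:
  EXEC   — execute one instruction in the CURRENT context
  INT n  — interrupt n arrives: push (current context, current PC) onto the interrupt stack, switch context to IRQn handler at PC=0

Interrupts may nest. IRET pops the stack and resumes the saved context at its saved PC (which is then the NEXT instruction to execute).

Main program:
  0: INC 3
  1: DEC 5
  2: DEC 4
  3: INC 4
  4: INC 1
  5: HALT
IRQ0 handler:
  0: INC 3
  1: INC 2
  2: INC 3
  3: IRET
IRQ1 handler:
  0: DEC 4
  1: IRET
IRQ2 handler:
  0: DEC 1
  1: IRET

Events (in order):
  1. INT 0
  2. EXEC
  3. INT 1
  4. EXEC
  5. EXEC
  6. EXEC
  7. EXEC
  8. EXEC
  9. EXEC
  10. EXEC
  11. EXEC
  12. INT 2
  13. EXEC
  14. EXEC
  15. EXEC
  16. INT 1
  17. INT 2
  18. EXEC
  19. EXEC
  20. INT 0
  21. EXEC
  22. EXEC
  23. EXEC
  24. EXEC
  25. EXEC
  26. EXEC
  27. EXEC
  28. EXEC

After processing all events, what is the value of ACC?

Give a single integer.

Answer: 5

Derivation:
Event 1 (INT 0): INT 0 arrives: push (MAIN, PC=0), enter IRQ0 at PC=0 (depth now 1)
Event 2 (EXEC): [IRQ0] PC=0: INC 3 -> ACC=3
Event 3 (INT 1): INT 1 arrives: push (IRQ0, PC=1), enter IRQ1 at PC=0 (depth now 2)
Event 4 (EXEC): [IRQ1] PC=0: DEC 4 -> ACC=-1
Event 5 (EXEC): [IRQ1] PC=1: IRET -> resume IRQ0 at PC=1 (depth now 1)
Event 6 (EXEC): [IRQ0] PC=1: INC 2 -> ACC=1
Event 7 (EXEC): [IRQ0] PC=2: INC 3 -> ACC=4
Event 8 (EXEC): [IRQ0] PC=3: IRET -> resume MAIN at PC=0 (depth now 0)
Event 9 (EXEC): [MAIN] PC=0: INC 3 -> ACC=7
Event 10 (EXEC): [MAIN] PC=1: DEC 5 -> ACC=2
Event 11 (EXEC): [MAIN] PC=2: DEC 4 -> ACC=-2
Event 12 (INT 2): INT 2 arrives: push (MAIN, PC=3), enter IRQ2 at PC=0 (depth now 1)
Event 13 (EXEC): [IRQ2] PC=0: DEC 1 -> ACC=-3
Event 14 (EXEC): [IRQ2] PC=1: IRET -> resume MAIN at PC=3 (depth now 0)
Event 15 (EXEC): [MAIN] PC=3: INC 4 -> ACC=1
Event 16 (INT 1): INT 1 arrives: push (MAIN, PC=4), enter IRQ1 at PC=0 (depth now 1)
Event 17 (INT 2): INT 2 arrives: push (IRQ1, PC=0), enter IRQ2 at PC=0 (depth now 2)
Event 18 (EXEC): [IRQ2] PC=0: DEC 1 -> ACC=0
Event 19 (EXEC): [IRQ2] PC=1: IRET -> resume IRQ1 at PC=0 (depth now 1)
Event 20 (INT 0): INT 0 arrives: push (IRQ1, PC=0), enter IRQ0 at PC=0 (depth now 2)
Event 21 (EXEC): [IRQ0] PC=0: INC 3 -> ACC=3
Event 22 (EXEC): [IRQ0] PC=1: INC 2 -> ACC=5
Event 23 (EXEC): [IRQ0] PC=2: INC 3 -> ACC=8
Event 24 (EXEC): [IRQ0] PC=3: IRET -> resume IRQ1 at PC=0 (depth now 1)
Event 25 (EXEC): [IRQ1] PC=0: DEC 4 -> ACC=4
Event 26 (EXEC): [IRQ1] PC=1: IRET -> resume MAIN at PC=4 (depth now 0)
Event 27 (EXEC): [MAIN] PC=4: INC 1 -> ACC=5
Event 28 (EXEC): [MAIN] PC=5: HALT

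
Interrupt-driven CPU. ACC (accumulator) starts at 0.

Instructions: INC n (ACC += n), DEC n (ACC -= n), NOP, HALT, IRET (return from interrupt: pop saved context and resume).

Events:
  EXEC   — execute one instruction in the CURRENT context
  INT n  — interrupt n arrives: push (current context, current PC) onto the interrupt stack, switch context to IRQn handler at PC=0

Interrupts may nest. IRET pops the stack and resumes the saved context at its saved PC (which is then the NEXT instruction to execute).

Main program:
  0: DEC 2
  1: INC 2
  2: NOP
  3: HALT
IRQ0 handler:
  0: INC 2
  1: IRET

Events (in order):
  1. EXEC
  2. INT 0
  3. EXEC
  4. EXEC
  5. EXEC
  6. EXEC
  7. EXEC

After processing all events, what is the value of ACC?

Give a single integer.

Answer: 2

Derivation:
Event 1 (EXEC): [MAIN] PC=0: DEC 2 -> ACC=-2
Event 2 (INT 0): INT 0 arrives: push (MAIN, PC=1), enter IRQ0 at PC=0 (depth now 1)
Event 3 (EXEC): [IRQ0] PC=0: INC 2 -> ACC=0
Event 4 (EXEC): [IRQ0] PC=1: IRET -> resume MAIN at PC=1 (depth now 0)
Event 5 (EXEC): [MAIN] PC=1: INC 2 -> ACC=2
Event 6 (EXEC): [MAIN] PC=2: NOP
Event 7 (EXEC): [MAIN] PC=3: HALT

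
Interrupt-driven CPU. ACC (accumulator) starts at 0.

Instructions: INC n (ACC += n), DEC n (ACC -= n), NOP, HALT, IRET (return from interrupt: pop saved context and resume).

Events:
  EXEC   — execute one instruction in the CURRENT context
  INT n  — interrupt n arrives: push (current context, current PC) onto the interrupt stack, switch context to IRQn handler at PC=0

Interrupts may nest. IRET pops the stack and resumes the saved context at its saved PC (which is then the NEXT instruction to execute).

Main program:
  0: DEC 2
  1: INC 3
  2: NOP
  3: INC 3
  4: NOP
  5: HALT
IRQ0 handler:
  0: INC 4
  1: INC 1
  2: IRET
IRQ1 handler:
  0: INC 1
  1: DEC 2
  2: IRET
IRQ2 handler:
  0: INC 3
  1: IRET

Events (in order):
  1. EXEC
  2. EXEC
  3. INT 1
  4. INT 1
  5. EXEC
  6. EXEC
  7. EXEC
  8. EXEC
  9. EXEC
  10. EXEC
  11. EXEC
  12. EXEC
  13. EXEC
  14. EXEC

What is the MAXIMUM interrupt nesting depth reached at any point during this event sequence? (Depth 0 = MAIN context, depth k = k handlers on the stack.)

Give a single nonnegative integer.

Event 1 (EXEC): [MAIN] PC=0: DEC 2 -> ACC=-2 [depth=0]
Event 2 (EXEC): [MAIN] PC=1: INC 3 -> ACC=1 [depth=0]
Event 3 (INT 1): INT 1 arrives: push (MAIN, PC=2), enter IRQ1 at PC=0 (depth now 1) [depth=1]
Event 4 (INT 1): INT 1 arrives: push (IRQ1, PC=0), enter IRQ1 at PC=0 (depth now 2) [depth=2]
Event 5 (EXEC): [IRQ1] PC=0: INC 1 -> ACC=2 [depth=2]
Event 6 (EXEC): [IRQ1] PC=1: DEC 2 -> ACC=0 [depth=2]
Event 7 (EXEC): [IRQ1] PC=2: IRET -> resume IRQ1 at PC=0 (depth now 1) [depth=1]
Event 8 (EXEC): [IRQ1] PC=0: INC 1 -> ACC=1 [depth=1]
Event 9 (EXEC): [IRQ1] PC=1: DEC 2 -> ACC=-1 [depth=1]
Event 10 (EXEC): [IRQ1] PC=2: IRET -> resume MAIN at PC=2 (depth now 0) [depth=0]
Event 11 (EXEC): [MAIN] PC=2: NOP [depth=0]
Event 12 (EXEC): [MAIN] PC=3: INC 3 -> ACC=2 [depth=0]
Event 13 (EXEC): [MAIN] PC=4: NOP [depth=0]
Event 14 (EXEC): [MAIN] PC=5: HALT [depth=0]
Max depth observed: 2

Answer: 2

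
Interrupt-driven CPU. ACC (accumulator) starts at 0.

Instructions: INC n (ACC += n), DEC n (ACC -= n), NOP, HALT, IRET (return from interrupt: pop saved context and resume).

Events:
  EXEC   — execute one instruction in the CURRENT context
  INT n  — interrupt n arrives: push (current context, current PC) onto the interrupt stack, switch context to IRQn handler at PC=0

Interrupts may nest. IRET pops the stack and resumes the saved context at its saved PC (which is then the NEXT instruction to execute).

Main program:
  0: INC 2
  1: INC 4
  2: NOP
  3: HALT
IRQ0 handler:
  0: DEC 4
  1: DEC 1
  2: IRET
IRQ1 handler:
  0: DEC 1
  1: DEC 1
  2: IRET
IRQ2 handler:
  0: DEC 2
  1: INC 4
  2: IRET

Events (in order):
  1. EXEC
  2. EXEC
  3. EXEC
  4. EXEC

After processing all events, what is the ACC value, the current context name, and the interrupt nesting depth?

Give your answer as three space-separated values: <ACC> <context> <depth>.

Answer: 6 MAIN 0

Derivation:
Event 1 (EXEC): [MAIN] PC=0: INC 2 -> ACC=2
Event 2 (EXEC): [MAIN] PC=1: INC 4 -> ACC=6
Event 3 (EXEC): [MAIN] PC=2: NOP
Event 4 (EXEC): [MAIN] PC=3: HALT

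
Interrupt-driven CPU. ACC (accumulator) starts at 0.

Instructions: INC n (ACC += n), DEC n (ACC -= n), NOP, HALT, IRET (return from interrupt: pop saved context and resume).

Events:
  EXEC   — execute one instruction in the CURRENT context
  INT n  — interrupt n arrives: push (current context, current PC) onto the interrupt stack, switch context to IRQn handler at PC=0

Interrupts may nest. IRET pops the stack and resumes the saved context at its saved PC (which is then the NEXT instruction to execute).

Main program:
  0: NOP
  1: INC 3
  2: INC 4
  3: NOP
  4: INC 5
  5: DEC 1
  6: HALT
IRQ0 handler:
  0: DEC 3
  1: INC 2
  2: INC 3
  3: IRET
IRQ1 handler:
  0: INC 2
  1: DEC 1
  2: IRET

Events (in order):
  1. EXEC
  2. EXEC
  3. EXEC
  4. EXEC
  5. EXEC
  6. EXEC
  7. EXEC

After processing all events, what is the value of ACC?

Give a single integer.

Event 1 (EXEC): [MAIN] PC=0: NOP
Event 2 (EXEC): [MAIN] PC=1: INC 3 -> ACC=3
Event 3 (EXEC): [MAIN] PC=2: INC 4 -> ACC=7
Event 4 (EXEC): [MAIN] PC=3: NOP
Event 5 (EXEC): [MAIN] PC=4: INC 5 -> ACC=12
Event 6 (EXEC): [MAIN] PC=5: DEC 1 -> ACC=11
Event 7 (EXEC): [MAIN] PC=6: HALT

Answer: 11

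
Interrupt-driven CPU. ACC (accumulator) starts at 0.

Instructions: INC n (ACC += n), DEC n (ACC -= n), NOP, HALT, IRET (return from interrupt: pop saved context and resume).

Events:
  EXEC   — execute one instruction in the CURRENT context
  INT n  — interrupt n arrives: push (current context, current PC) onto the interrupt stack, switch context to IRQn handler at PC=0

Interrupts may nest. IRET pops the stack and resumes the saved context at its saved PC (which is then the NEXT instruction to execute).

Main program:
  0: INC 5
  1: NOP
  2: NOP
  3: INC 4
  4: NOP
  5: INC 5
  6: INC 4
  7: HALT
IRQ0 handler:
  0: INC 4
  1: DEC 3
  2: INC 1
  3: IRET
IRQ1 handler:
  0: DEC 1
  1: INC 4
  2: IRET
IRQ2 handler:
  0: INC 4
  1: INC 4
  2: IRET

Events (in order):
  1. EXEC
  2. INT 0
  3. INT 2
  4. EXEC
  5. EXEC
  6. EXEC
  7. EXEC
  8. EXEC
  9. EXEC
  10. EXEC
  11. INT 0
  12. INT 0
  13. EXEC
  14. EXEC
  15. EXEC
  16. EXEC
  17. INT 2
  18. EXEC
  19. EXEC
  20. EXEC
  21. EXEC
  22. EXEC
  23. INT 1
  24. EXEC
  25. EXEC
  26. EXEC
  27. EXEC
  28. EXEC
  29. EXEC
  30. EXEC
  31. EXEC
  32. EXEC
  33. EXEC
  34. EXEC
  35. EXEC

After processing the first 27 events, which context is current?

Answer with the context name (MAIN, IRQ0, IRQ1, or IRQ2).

Answer: IRQ0

Derivation:
Event 1 (EXEC): [MAIN] PC=0: INC 5 -> ACC=5
Event 2 (INT 0): INT 0 arrives: push (MAIN, PC=1), enter IRQ0 at PC=0 (depth now 1)
Event 3 (INT 2): INT 2 arrives: push (IRQ0, PC=0), enter IRQ2 at PC=0 (depth now 2)
Event 4 (EXEC): [IRQ2] PC=0: INC 4 -> ACC=9
Event 5 (EXEC): [IRQ2] PC=1: INC 4 -> ACC=13
Event 6 (EXEC): [IRQ2] PC=2: IRET -> resume IRQ0 at PC=0 (depth now 1)
Event 7 (EXEC): [IRQ0] PC=0: INC 4 -> ACC=17
Event 8 (EXEC): [IRQ0] PC=1: DEC 3 -> ACC=14
Event 9 (EXEC): [IRQ0] PC=2: INC 1 -> ACC=15
Event 10 (EXEC): [IRQ0] PC=3: IRET -> resume MAIN at PC=1 (depth now 0)
Event 11 (INT 0): INT 0 arrives: push (MAIN, PC=1), enter IRQ0 at PC=0 (depth now 1)
Event 12 (INT 0): INT 0 arrives: push (IRQ0, PC=0), enter IRQ0 at PC=0 (depth now 2)
Event 13 (EXEC): [IRQ0] PC=0: INC 4 -> ACC=19
Event 14 (EXEC): [IRQ0] PC=1: DEC 3 -> ACC=16
Event 15 (EXEC): [IRQ0] PC=2: INC 1 -> ACC=17
Event 16 (EXEC): [IRQ0] PC=3: IRET -> resume IRQ0 at PC=0 (depth now 1)
Event 17 (INT 2): INT 2 arrives: push (IRQ0, PC=0), enter IRQ2 at PC=0 (depth now 2)
Event 18 (EXEC): [IRQ2] PC=0: INC 4 -> ACC=21
Event 19 (EXEC): [IRQ2] PC=1: INC 4 -> ACC=25
Event 20 (EXEC): [IRQ2] PC=2: IRET -> resume IRQ0 at PC=0 (depth now 1)
Event 21 (EXEC): [IRQ0] PC=0: INC 4 -> ACC=29
Event 22 (EXEC): [IRQ0] PC=1: DEC 3 -> ACC=26
Event 23 (INT 1): INT 1 arrives: push (IRQ0, PC=2), enter IRQ1 at PC=0 (depth now 2)
Event 24 (EXEC): [IRQ1] PC=0: DEC 1 -> ACC=25
Event 25 (EXEC): [IRQ1] PC=1: INC 4 -> ACC=29
Event 26 (EXEC): [IRQ1] PC=2: IRET -> resume IRQ0 at PC=2 (depth now 1)
Event 27 (EXEC): [IRQ0] PC=2: INC 1 -> ACC=30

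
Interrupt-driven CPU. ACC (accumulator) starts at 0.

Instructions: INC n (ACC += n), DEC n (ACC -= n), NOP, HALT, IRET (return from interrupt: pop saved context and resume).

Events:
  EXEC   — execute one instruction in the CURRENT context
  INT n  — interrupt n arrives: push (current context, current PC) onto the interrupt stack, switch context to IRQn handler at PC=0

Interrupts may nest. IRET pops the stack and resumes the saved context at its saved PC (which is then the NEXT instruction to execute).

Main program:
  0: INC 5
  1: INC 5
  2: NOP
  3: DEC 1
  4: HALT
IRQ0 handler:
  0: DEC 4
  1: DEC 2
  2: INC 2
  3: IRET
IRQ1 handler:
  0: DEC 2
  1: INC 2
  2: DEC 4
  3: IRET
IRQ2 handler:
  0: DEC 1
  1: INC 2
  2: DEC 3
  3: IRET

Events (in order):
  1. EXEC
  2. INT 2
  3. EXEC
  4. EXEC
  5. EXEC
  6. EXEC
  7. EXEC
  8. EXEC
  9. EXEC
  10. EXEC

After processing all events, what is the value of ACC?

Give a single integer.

Event 1 (EXEC): [MAIN] PC=0: INC 5 -> ACC=5
Event 2 (INT 2): INT 2 arrives: push (MAIN, PC=1), enter IRQ2 at PC=0 (depth now 1)
Event 3 (EXEC): [IRQ2] PC=0: DEC 1 -> ACC=4
Event 4 (EXEC): [IRQ2] PC=1: INC 2 -> ACC=6
Event 5 (EXEC): [IRQ2] PC=2: DEC 3 -> ACC=3
Event 6 (EXEC): [IRQ2] PC=3: IRET -> resume MAIN at PC=1 (depth now 0)
Event 7 (EXEC): [MAIN] PC=1: INC 5 -> ACC=8
Event 8 (EXEC): [MAIN] PC=2: NOP
Event 9 (EXEC): [MAIN] PC=3: DEC 1 -> ACC=7
Event 10 (EXEC): [MAIN] PC=4: HALT

Answer: 7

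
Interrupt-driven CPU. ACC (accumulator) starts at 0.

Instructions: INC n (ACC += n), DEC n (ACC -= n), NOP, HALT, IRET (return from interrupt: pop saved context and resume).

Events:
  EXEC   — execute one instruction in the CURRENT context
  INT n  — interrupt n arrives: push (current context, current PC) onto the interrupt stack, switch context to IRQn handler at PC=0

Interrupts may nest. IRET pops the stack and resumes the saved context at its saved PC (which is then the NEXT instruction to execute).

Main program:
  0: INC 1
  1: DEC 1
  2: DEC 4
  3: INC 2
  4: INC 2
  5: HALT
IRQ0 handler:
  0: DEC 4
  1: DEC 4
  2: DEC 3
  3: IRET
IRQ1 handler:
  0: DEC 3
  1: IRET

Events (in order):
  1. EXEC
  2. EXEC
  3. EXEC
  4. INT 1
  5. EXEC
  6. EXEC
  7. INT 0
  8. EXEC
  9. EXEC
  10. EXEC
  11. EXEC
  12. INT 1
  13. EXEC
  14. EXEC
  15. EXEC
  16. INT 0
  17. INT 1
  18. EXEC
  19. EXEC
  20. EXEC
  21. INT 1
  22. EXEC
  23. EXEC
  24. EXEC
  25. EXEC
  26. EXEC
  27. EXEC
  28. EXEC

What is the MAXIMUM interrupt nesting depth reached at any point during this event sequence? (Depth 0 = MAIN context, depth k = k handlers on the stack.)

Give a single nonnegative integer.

Answer: 2

Derivation:
Event 1 (EXEC): [MAIN] PC=0: INC 1 -> ACC=1 [depth=0]
Event 2 (EXEC): [MAIN] PC=1: DEC 1 -> ACC=0 [depth=0]
Event 3 (EXEC): [MAIN] PC=2: DEC 4 -> ACC=-4 [depth=0]
Event 4 (INT 1): INT 1 arrives: push (MAIN, PC=3), enter IRQ1 at PC=0 (depth now 1) [depth=1]
Event 5 (EXEC): [IRQ1] PC=0: DEC 3 -> ACC=-7 [depth=1]
Event 6 (EXEC): [IRQ1] PC=1: IRET -> resume MAIN at PC=3 (depth now 0) [depth=0]
Event 7 (INT 0): INT 0 arrives: push (MAIN, PC=3), enter IRQ0 at PC=0 (depth now 1) [depth=1]
Event 8 (EXEC): [IRQ0] PC=0: DEC 4 -> ACC=-11 [depth=1]
Event 9 (EXEC): [IRQ0] PC=1: DEC 4 -> ACC=-15 [depth=1]
Event 10 (EXEC): [IRQ0] PC=2: DEC 3 -> ACC=-18 [depth=1]
Event 11 (EXEC): [IRQ0] PC=3: IRET -> resume MAIN at PC=3 (depth now 0) [depth=0]
Event 12 (INT 1): INT 1 arrives: push (MAIN, PC=3), enter IRQ1 at PC=0 (depth now 1) [depth=1]
Event 13 (EXEC): [IRQ1] PC=0: DEC 3 -> ACC=-21 [depth=1]
Event 14 (EXEC): [IRQ1] PC=1: IRET -> resume MAIN at PC=3 (depth now 0) [depth=0]
Event 15 (EXEC): [MAIN] PC=3: INC 2 -> ACC=-19 [depth=0]
Event 16 (INT 0): INT 0 arrives: push (MAIN, PC=4), enter IRQ0 at PC=0 (depth now 1) [depth=1]
Event 17 (INT 1): INT 1 arrives: push (IRQ0, PC=0), enter IRQ1 at PC=0 (depth now 2) [depth=2]
Event 18 (EXEC): [IRQ1] PC=0: DEC 3 -> ACC=-22 [depth=2]
Event 19 (EXEC): [IRQ1] PC=1: IRET -> resume IRQ0 at PC=0 (depth now 1) [depth=1]
Event 20 (EXEC): [IRQ0] PC=0: DEC 4 -> ACC=-26 [depth=1]
Event 21 (INT 1): INT 1 arrives: push (IRQ0, PC=1), enter IRQ1 at PC=0 (depth now 2) [depth=2]
Event 22 (EXEC): [IRQ1] PC=0: DEC 3 -> ACC=-29 [depth=2]
Event 23 (EXEC): [IRQ1] PC=1: IRET -> resume IRQ0 at PC=1 (depth now 1) [depth=1]
Event 24 (EXEC): [IRQ0] PC=1: DEC 4 -> ACC=-33 [depth=1]
Event 25 (EXEC): [IRQ0] PC=2: DEC 3 -> ACC=-36 [depth=1]
Event 26 (EXEC): [IRQ0] PC=3: IRET -> resume MAIN at PC=4 (depth now 0) [depth=0]
Event 27 (EXEC): [MAIN] PC=4: INC 2 -> ACC=-34 [depth=0]
Event 28 (EXEC): [MAIN] PC=5: HALT [depth=0]
Max depth observed: 2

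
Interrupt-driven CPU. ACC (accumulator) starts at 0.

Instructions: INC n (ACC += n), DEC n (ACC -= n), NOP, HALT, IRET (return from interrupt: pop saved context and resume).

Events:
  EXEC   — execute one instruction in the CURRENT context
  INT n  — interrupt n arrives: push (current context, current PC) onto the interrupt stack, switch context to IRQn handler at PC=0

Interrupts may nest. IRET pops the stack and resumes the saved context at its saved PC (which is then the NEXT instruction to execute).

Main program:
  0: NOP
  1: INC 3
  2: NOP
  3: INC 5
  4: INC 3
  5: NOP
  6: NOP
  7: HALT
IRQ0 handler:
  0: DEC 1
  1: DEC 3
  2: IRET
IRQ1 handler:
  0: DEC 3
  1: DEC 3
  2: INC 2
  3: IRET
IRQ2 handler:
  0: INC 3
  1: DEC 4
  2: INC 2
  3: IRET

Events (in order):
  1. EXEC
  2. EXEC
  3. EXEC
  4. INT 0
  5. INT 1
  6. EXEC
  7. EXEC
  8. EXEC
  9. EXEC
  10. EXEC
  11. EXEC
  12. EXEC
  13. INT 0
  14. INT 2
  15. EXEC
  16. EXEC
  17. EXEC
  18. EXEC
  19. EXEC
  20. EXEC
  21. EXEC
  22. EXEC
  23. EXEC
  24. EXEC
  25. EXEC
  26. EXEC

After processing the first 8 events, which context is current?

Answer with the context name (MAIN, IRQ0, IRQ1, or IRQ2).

Event 1 (EXEC): [MAIN] PC=0: NOP
Event 2 (EXEC): [MAIN] PC=1: INC 3 -> ACC=3
Event 3 (EXEC): [MAIN] PC=2: NOP
Event 4 (INT 0): INT 0 arrives: push (MAIN, PC=3), enter IRQ0 at PC=0 (depth now 1)
Event 5 (INT 1): INT 1 arrives: push (IRQ0, PC=0), enter IRQ1 at PC=0 (depth now 2)
Event 6 (EXEC): [IRQ1] PC=0: DEC 3 -> ACC=0
Event 7 (EXEC): [IRQ1] PC=1: DEC 3 -> ACC=-3
Event 8 (EXEC): [IRQ1] PC=2: INC 2 -> ACC=-1

Answer: IRQ1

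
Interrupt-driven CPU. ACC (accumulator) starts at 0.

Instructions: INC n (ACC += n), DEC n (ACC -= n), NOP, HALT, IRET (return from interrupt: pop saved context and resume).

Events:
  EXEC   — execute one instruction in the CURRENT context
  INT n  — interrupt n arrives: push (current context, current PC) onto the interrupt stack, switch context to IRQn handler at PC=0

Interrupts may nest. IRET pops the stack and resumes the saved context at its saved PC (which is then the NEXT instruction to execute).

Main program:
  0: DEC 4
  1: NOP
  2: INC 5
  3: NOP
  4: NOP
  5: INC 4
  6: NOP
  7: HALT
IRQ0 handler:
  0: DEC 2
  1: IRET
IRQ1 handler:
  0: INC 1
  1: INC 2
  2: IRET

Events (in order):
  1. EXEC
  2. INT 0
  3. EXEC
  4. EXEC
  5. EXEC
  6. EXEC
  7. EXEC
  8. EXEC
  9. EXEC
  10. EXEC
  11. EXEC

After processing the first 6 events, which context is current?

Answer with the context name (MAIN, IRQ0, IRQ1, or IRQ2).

Answer: MAIN

Derivation:
Event 1 (EXEC): [MAIN] PC=0: DEC 4 -> ACC=-4
Event 2 (INT 0): INT 0 arrives: push (MAIN, PC=1), enter IRQ0 at PC=0 (depth now 1)
Event 3 (EXEC): [IRQ0] PC=0: DEC 2 -> ACC=-6
Event 4 (EXEC): [IRQ0] PC=1: IRET -> resume MAIN at PC=1 (depth now 0)
Event 5 (EXEC): [MAIN] PC=1: NOP
Event 6 (EXEC): [MAIN] PC=2: INC 5 -> ACC=-1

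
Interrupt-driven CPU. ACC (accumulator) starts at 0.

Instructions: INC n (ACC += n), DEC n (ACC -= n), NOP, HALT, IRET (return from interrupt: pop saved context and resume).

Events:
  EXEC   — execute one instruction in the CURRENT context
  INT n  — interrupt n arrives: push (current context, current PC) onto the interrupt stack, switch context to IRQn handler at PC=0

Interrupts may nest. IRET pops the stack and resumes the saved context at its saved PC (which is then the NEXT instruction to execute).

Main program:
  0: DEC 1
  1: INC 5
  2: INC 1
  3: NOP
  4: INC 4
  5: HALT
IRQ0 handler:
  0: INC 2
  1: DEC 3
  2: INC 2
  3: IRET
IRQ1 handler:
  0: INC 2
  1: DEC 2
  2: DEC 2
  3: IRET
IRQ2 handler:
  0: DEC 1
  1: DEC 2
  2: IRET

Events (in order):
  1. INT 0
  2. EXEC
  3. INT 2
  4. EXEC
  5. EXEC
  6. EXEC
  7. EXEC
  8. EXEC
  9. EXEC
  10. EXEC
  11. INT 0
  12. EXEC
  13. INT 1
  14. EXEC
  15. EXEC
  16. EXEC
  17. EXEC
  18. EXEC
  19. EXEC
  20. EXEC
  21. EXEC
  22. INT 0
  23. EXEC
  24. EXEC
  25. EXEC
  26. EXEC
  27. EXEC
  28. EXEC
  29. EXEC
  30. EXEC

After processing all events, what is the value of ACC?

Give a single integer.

Answer: 7

Derivation:
Event 1 (INT 0): INT 0 arrives: push (MAIN, PC=0), enter IRQ0 at PC=0 (depth now 1)
Event 2 (EXEC): [IRQ0] PC=0: INC 2 -> ACC=2
Event 3 (INT 2): INT 2 arrives: push (IRQ0, PC=1), enter IRQ2 at PC=0 (depth now 2)
Event 4 (EXEC): [IRQ2] PC=0: DEC 1 -> ACC=1
Event 5 (EXEC): [IRQ2] PC=1: DEC 2 -> ACC=-1
Event 6 (EXEC): [IRQ2] PC=2: IRET -> resume IRQ0 at PC=1 (depth now 1)
Event 7 (EXEC): [IRQ0] PC=1: DEC 3 -> ACC=-4
Event 8 (EXEC): [IRQ0] PC=2: INC 2 -> ACC=-2
Event 9 (EXEC): [IRQ0] PC=3: IRET -> resume MAIN at PC=0 (depth now 0)
Event 10 (EXEC): [MAIN] PC=0: DEC 1 -> ACC=-3
Event 11 (INT 0): INT 0 arrives: push (MAIN, PC=1), enter IRQ0 at PC=0 (depth now 1)
Event 12 (EXEC): [IRQ0] PC=0: INC 2 -> ACC=-1
Event 13 (INT 1): INT 1 arrives: push (IRQ0, PC=1), enter IRQ1 at PC=0 (depth now 2)
Event 14 (EXEC): [IRQ1] PC=0: INC 2 -> ACC=1
Event 15 (EXEC): [IRQ1] PC=1: DEC 2 -> ACC=-1
Event 16 (EXEC): [IRQ1] PC=2: DEC 2 -> ACC=-3
Event 17 (EXEC): [IRQ1] PC=3: IRET -> resume IRQ0 at PC=1 (depth now 1)
Event 18 (EXEC): [IRQ0] PC=1: DEC 3 -> ACC=-6
Event 19 (EXEC): [IRQ0] PC=2: INC 2 -> ACC=-4
Event 20 (EXEC): [IRQ0] PC=3: IRET -> resume MAIN at PC=1 (depth now 0)
Event 21 (EXEC): [MAIN] PC=1: INC 5 -> ACC=1
Event 22 (INT 0): INT 0 arrives: push (MAIN, PC=2), enter IRQ0 at PC=0 (depth now 1)
Event 23 (EXEC): [IRQ0] PC=0: INC 2 -> ACC=3
Event 24 (EXEC): [IRQ0] PC=1: DEC 3 -> ACC=0
Event 25 (EXEC): [IRQ0] PC=2: INC 2 -> ACC=2
Event 26 (EXEC): [IRQ0] PC=3: IRET -> resume MAIN at PC=2 (depth now 0)
Event 27 (EXEC): [MAIN] PC=2: INC 1 -> ACC=3
Event 28 (EXEC): [MAIN] PC=3: NOP
Event 29 (EXEC): [MAIN] PC=4: INC 4 -> ACC=7
Event 30 (EXEC): [MAIN] PC=5: HALT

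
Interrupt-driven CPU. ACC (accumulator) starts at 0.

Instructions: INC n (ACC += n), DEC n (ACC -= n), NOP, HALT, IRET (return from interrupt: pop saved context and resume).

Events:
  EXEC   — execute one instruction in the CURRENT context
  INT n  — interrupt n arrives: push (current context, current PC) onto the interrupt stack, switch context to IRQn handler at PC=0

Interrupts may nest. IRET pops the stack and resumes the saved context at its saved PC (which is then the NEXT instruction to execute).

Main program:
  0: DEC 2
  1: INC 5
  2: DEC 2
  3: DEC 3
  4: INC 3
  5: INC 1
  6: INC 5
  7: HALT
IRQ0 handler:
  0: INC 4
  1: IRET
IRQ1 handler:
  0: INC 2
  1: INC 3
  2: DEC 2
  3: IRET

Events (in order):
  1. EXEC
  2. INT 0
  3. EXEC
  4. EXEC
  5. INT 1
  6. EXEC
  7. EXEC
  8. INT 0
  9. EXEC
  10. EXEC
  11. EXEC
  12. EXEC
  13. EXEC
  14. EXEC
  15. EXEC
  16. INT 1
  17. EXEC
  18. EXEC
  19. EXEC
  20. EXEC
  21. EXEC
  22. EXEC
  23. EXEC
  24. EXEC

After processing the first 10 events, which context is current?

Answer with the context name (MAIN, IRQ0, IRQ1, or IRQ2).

Event 1 (EXEC): [MAIN] PC=0: DEC 2 -> ACC=-2
Event 2 (INT 0): INT 0 arrives: push (MAIN, PC=1), enter IRQ0 at PC=0 (depth now 1)
Event 3 (EXEC): [IRQ0] PC=0: INC 4 -> ACC=2
Event 4 (EXEC): [IRQ0] PC=1: IRET -> resume MAIN at PC=1 (depth now 0)
Event 5 (INT 1): INT 1 arrives: push (MAIN, PC=1), enter IRQ1 at PC=0 (depth now 1)
Event 6 (EXEC): [IRQ1] PC=0: INC 2 -> ACC=4
Event 7 (EXEC): [IRQ1] PC=1: INC 3 -> ACC=7
Event 8 (INT 0): INT 0 arrives: push (IRQ1, PC=2), enter IRQ0 at PC=0 (depth now 2)
Event 9 (EXEC): [IRQ0] PC=0: INC 4 -> ACC=11
Event 10 (EXEC): [IRQ0] PC=1: IRET -> resume IRQ1 at PC=2 (depth now 1)

Answer: IRQ1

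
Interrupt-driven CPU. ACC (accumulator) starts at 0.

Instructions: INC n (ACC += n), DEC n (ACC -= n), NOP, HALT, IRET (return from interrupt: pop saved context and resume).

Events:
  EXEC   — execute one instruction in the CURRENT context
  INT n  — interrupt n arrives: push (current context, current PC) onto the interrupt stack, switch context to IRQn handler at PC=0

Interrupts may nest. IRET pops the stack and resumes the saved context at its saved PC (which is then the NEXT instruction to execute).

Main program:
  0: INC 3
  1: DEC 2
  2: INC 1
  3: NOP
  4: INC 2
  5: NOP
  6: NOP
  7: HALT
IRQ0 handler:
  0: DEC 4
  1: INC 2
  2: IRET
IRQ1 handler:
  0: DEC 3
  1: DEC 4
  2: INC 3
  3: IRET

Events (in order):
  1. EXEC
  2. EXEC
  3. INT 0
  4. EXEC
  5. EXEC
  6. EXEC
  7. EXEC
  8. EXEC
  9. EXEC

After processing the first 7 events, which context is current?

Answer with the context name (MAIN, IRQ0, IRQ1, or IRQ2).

Answer: MAIN

Derivation:
Event 1 (EXEC): [MAIN] PC=0: INC 3 -> ACC=3
Event 2 (EXEC): [MAIN] PC=1: DEC 2 -> ACC=1
Event 3 (INT 0): INT 0 arrives: push (MAIN, PC=2), enter IRQ0 at PC=0 (depth now 1)
Event 4 (EXEC): [IRQ0] PC=0: DEC 4 -> ACC=-3
Event 5 (EXEC): [IRQ0] PC=1: INC 2 -> ACC=-1
Event 6 (EXEC): [IRQ0] PC=2: IRET -> resume MAIN at PC=2 (depth now 0)
Event 7 (EXEC): [MAIN] PC=2: INC 1 -> ACC=0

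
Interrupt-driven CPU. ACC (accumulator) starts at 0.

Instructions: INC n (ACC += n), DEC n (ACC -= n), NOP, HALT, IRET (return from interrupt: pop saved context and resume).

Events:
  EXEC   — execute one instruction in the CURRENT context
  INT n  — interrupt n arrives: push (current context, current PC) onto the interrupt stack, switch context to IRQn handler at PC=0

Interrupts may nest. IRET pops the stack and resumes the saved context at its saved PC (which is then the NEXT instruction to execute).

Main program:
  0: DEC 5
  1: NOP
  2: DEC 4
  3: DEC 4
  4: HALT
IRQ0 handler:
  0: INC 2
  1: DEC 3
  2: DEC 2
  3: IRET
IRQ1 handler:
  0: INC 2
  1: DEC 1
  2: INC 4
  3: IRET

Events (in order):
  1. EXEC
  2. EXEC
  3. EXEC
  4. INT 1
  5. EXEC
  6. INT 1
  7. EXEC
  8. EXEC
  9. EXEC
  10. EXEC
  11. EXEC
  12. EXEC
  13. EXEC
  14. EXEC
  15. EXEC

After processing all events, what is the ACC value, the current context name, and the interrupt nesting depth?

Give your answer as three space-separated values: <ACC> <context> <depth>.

Answer: -3 MAIN 0

Derivation:
Event 1 (EXEC): [MAIN] PC=0: DEC 5 -> ACC=-5
Event 2 (EXEC): [MAIN] PC=1: NOP
Event 3 (EXEC): [MAIN] PC=2: DEC 4 -> ACC=-9
Event 4 (INT 1): INT 1 arrives: push (MAIN, PC=3), enter IRQ1 at PC=0 (depth now 1)
Event 5 (EXEC): [IRQ1] PC=0: INC 2 -> ACC=-7
Event 6 (INT 1): INT 1 arrives: push (IRQ1, PC=1), enter IRQ1 at PC=0 (depth now 2)
Event 7 (EXEC): [IRQ1] PC=0: INC 2 -> ACC=-5
Event 8 (EXEC): [IRQ1] PC=1: DEC 1 -> ACC=-6
Event 9 (EXEC): [IRQ1] PC=2: INC 4 -> ACC=-2
Event 10 (EXEC): [IRQ1] PC=3: IRET -> resume IRQ1 at PC=1 (depth now 1)
Event 11 (EXEC): [IRQ1] PC=1: DEC 1 -> ACC=-3
Event 12 (EXEC): [IRQ1] PC=2: INC 4 -> ACC=1
Event 13 (EXEC): [IRQ1] PC=3: IRET -> resume MAIN at PC=3 (depth now 0)
Event 14 (EXEC): [MAIN] PC=3: DEC 4 -> ACC=-3
Event 15 (EXEC): [MAIN] PC=4: HALT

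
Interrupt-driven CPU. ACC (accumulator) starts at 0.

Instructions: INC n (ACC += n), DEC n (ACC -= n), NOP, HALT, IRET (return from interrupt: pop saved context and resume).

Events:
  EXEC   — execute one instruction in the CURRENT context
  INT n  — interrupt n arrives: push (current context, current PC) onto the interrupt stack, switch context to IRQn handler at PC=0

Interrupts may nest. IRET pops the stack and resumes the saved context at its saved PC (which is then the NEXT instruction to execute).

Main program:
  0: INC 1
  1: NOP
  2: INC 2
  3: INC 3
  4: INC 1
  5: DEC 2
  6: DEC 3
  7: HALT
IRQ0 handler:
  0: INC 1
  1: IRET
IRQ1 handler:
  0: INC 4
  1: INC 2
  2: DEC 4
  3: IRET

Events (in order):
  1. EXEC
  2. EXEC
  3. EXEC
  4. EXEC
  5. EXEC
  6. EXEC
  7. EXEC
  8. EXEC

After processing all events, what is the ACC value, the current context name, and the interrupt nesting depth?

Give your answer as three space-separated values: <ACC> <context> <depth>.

Event 1 (EXEC): [MAIN] PC=0: INC 1 -> ACC=1
Event 2 (EXEC): [MAIN] PC=1: NOP
Event 3 (EXEC): [MAIN] PC=2: INC 2 -> ACC=3
Event 4 (EXEC): [MAIN] PC=3: INC 3 -> ACC=6
Event 5 (EXEC): [MAIN] PC=4: INC 1 -> ACC=7
Event 6 (EXEC): [MAIN] PC=5: DEC 2 -> ACC=5
Event 7 (EXEC): [MAIN] PC=6: DEC 3 -> ACC=2
Event 8 (EXEC): [MAIN] PC=7: HALT

Answer: 2 MAIN 0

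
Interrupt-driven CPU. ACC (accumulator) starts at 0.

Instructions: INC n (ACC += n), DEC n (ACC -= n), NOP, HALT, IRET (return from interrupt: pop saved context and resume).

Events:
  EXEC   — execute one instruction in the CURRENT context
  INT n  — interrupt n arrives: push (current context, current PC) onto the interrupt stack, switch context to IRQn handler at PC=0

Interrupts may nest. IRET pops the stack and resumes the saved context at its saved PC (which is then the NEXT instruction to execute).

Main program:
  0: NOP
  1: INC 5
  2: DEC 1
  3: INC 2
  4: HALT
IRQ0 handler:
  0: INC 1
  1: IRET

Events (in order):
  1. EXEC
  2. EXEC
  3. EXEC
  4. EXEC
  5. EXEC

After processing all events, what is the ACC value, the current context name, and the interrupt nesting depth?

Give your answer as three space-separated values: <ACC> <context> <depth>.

Answer: 6 MAIN 0

Derivation:
Event 1 (EXEC): [MAIN] PC=0: NOP
Event 2 (EXEC): [MAIN] PC=1: INC 5 -> ACC=5
Event 3 (EXEC): [MAIN] PC=2: DEC 1 -> ACC=4
Event 4 (EXEC): [MAIN] PC=3: INC 2 -> ACC=6
Event 5 (EXEC): [MAIN] PC=4: HALT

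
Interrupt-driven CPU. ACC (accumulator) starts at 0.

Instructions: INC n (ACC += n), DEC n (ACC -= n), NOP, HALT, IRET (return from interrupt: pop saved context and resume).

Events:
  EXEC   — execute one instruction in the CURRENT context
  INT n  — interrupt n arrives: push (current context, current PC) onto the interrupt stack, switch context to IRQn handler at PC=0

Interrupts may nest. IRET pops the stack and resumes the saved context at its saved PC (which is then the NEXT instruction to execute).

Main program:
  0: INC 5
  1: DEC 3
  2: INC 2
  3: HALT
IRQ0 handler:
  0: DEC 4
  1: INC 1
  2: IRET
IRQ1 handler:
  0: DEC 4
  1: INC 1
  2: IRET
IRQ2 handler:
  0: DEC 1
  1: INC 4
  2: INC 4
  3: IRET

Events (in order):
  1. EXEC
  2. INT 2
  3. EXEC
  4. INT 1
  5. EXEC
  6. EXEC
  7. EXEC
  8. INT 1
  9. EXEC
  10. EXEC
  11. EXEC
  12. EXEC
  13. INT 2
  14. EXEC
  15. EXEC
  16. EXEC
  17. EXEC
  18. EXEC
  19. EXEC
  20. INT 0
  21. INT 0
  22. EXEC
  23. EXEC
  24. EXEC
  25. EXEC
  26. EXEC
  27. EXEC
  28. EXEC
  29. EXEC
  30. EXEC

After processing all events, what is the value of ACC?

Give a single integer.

Answer: 6

Derivation:
Event 1 (EXEC): [MAIN] PC=0: INC 5 -> ACC=5
Event 2 (INT 2): INT 2 arrives: push (MAIN, PC=1), enter IRQ2 at PC=0 (depth now 1)
Event 3 (EXEC): [IRQ2] PC=0: DEC 1 -> ACC=4
Event 4 (INT 1): INT 1 arrives: push (IRQ2, PC=1), enter IRQ1 at PC=0 (depth now 2)
Event 5 (EXEC): [IRQ1] PC=0: DEC 4 -> ACC=0
Event 6 (EXEC): [IRQ1] PC=1: INC 1 -> ACC=1
Event 7 (EXEC): [IRQ1] PC=2: IRET -> resume IRQ2 at PC=1 (depth now 1)
Event 8 (INT 1): INT 1 arrives: push (IRQ2, PC=1), enter IRQ1 at PC=0 (depth now 2)
Event 9 (EXEC): [IRQ1] PC=0: DEC 4 -> ACC=-3
Event 10 (EXEC): [IRQ1] PC=1: INC 1 -> ACC=-2
Event 11 (EXEC): [IRQ1] PC=2: IRET -> resume IRQ2 at PC=1 (depth now 1)
Event 12 (EXEC): [IRQ2] PC=1: INC 4 -> ACC=2
Event 13 (INT 2): INT 2 arrives: push (IRQ2, PC=2), enter IRQ2 at PC=0 (depth now 2)
Event 14 (EXEC): [IRQ2] PC=0: DEC 1 -> ACC=1
Event 15 (EXEC): [IRQ2] PC=1: INC 4 -> ACC=5
Event 16 (EXEC): [IRQ2] PC=2: INC 4 -> ACC=9
Event 17 (EXEC): [IRQ2] PC=3: IRET -> resume IRQ2 at PC=2 (depth now 1)
Event 18 (EXEC): [IRQ2] PC=2: INC 4 -> ACC=13
Event 19 (EXEC): [IRQ2] PC=3: IRET -> resume MAIN at PC=1 (depth now 0)
Event 20 (INT 0): INT 0 arrives: push (MAIN, PC=1), enter IRQ0 at PC=0 (depth now 1)
Event 21 (INT 0): INT 0 arrives: push (IRQ0, PC=0), enter IRQ0 at PC=0 (depth now 2)
Event 22 (EXEC): [IRQ0] PC=0: DEC 4 -> ACC=9
Event 23 (EXEC): [IRQ0] PC=1: INC 1 -> ACC=10
Event 24 (EXEC): [IRQ0] PC=2: IRET -> resume IRQ0 at PC=0 (depth now 1)
Event 25 (EXEC): [IRQ0] PC=0: DEC 4 -> ACC=6
Event 26 (EXEC): [IRQ0] PC=1: INC 1 -> ACC=7
Event 27 (EXEC): [IRQ0] PC=2: IRET -> resume MAIN at PC=1 (depth now 0)
Event 28 (EXEC): [MAIN] PC=1: DEC 3 -> ACC=4
Event 29 (EXEC): [MAIN] PC=2: INC 2 -> ACC=6
Event 30 (EXEC): [MAIN] PC=3: HALT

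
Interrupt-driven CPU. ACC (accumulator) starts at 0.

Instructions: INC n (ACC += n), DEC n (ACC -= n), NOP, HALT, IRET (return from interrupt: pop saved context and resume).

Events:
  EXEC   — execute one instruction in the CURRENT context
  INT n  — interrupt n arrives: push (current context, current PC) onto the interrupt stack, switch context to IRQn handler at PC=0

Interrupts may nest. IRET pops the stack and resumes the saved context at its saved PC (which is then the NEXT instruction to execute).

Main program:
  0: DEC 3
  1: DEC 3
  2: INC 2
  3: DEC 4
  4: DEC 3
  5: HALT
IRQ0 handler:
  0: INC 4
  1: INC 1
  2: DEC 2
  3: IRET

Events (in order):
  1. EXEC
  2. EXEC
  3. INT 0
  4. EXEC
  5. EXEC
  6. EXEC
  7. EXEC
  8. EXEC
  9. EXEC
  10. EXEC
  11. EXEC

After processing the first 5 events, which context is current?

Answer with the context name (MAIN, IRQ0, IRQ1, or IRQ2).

Answer: IRQ0

Derivation:
Event 1 (EXEC): [MAIN] PC=0: DEC 3 -> ACC=-3
Event 2 (EXEC): [MAIN] PC=1: DEC 3 -> ACC=-6
Event 3 (INT 0): INT 0 arrives: push (MAIN, PC=2), enter IRQ0 at PC=0 (depth now 1)
Event 4 (EXEC): [IRQ0] PC=0: INC 4 -> ACC=-2
Event 5 (EXEC): [IRQ0] PC=1: INC 1 -> ACC=-1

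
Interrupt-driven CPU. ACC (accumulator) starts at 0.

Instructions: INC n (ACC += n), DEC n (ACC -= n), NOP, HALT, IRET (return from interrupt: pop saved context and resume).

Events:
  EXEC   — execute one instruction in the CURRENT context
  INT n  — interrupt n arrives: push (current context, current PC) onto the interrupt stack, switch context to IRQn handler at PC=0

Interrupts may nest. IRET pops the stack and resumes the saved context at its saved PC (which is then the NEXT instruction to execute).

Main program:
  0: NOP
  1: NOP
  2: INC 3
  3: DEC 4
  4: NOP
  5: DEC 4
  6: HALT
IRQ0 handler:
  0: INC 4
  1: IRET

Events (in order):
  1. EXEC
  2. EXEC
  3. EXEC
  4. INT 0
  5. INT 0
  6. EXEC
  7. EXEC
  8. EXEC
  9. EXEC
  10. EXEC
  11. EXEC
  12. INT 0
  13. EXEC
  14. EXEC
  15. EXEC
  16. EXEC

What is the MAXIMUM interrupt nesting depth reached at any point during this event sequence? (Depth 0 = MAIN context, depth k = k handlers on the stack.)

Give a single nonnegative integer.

Answer: 2

Derivation:
Event 1 (EXEC): [MAIN] PC=0: NOP [depth=0]
Event 2 (EXEC): [MAIN] PC=1: NOP [depth=0]
Event 3 (EXEC): [MAIN] PC=2: INC 3 -> ACC=3 [depth=0]
Event 4 (INT 0): INT 0 arrives: push (MAIN, PC=3), enter IRQ0 at PC=0 (depth now 1) [depth=1]
Event 5 (INT 0): INT 0 arrives: push (IRQ0, PC=0), enter IRQ0 at PC=0 (depth now 2) [depth=2]
Event 6 (EXEC): [IRQ0] PC=0: INC 4 -> ACC=7 [depth=2]
Event 7 (EXEC): [IRQ0] PC=1: IRET -> resume IRQ0 at PC=0 (depth now 1) [depth=1]
Event 8 (EXEC): [IRQ0] PC=0: INC 4 -> ACC=11 [depth=1]
Event 9 (EXEC): [IRQ0] PC=1: IRET -> resume MAIN at PC=3 (depth now 0) [depth=0]
Event 10 (EXEC): [MAIN] PC=3: DEC 4 -> ACC=7 [depth=0]
Event 11 (EXEC): [MAIN] PC=4: NOP [depth=0]
Event 12 (INT 0): INT 0 arrives: push (MAIN, PC=5), enter IRQ0 at PC=0 (depth now 1) [depth=1]
Event 13 (EXEC): [IRQ0] PC=0: INC 4 -> ACC=11 [depth=1]
Event 14 (EXEC): [IRQ0] PC=1: IRET -> resume MAIN at PC=5 (depth now 0) [depth=0]
Event 15 (EXEC): [MAIN] PC=5: DEC 4 -> ACC=7 [depth=0]
Event 16 (EXEC): [MAIN] PC=6: HALT [depth=0]
Max depth observed: 2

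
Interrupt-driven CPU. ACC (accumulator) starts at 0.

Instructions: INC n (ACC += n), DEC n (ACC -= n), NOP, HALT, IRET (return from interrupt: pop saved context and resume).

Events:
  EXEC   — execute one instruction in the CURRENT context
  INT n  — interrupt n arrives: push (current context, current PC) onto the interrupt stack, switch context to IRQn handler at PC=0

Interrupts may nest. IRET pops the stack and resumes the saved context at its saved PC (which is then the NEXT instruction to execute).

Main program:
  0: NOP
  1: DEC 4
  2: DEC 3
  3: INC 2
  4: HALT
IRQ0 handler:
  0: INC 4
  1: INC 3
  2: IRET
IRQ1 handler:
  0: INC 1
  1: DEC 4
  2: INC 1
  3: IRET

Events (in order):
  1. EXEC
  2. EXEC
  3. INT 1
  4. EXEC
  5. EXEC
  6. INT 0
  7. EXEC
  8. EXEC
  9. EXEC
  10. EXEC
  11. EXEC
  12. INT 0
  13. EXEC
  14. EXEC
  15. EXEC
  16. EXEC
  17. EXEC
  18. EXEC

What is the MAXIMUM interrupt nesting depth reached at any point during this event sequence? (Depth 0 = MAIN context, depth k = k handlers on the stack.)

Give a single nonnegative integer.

Answer: 2

Derivation:
Event 1 (EXEC): [MAIN] PC=0: NOP [depth=0]
Event 2 (EXEC): [MAIN] PC=1: DEC 4 -> ACC=-4 [depth=0]
Event 3 (INT 1): INT 1 arrives: push (MAIN, PC=2), enter IRQ1 at PC=0 (depth now 1) [depth=1]
Event 4 (EXEC): [IRQ1] PC=0: INC 1 -> ACC=-3 [depth=1]
Event 5 (EXEC): [IRQ1] PC=1: DEC 4 -> ACC=-7 [depth=1]
Event 6 (INT 0): INT 0 arrives: push (IRQ1, PC=2), enter IRQ0 at PC=0 (depth now 2) [depth=2]
Event 7 (EXEC): [IRQ0] PC=0: INC 4 -> ACC=-3 [depth=2]
Event 8 (EXEC): [IRQ0] PC=1: INC 3 -> ACC=0 [depth=2]
Event 9 (EXEC): [IRQ0] PC=2: IRET -> resume IRQ1 at PC=2 (depth now 1) [depth=1]
Event 10 (EXEC): [IRQ1] PC=2: INC 1 -> ACC=1 [depth=1]
Event 11 (EXEC): [IRQ1] PC=3: IRET -> resume MAIN at PC=2 (depth now 0) [depth=0]
Event 12 (INT 0): INT 0 arrives: push (MAIN, PC=2), enter IRQ0 at PC=0 (depth now 1) [depth=1]
Event 13 (EXEC): [IRQ0] PC=0: INC 4 -> ACC=5 [depth=1]
Event 14 (EXEC): [IRQ0] PC=1: INC 3 -> ACC=8 [depth=1]
Event 15 (EXEC): [IRQ0] PC=2: IRET -> resume MAIN at PC=2 (depth now 0) [depth=0]
Event 16 (EXEC): [MAIN] PC=2: DEC 3 -> ACC=5 [depth=0]
Event 17 (EXEC): [MAIN] PC=3: INC 2 -> ACC=7 [depth=0]
Event 18 (EXEC): [MAIN] PC=4: HALT [depth=0]
Max depth observed: 2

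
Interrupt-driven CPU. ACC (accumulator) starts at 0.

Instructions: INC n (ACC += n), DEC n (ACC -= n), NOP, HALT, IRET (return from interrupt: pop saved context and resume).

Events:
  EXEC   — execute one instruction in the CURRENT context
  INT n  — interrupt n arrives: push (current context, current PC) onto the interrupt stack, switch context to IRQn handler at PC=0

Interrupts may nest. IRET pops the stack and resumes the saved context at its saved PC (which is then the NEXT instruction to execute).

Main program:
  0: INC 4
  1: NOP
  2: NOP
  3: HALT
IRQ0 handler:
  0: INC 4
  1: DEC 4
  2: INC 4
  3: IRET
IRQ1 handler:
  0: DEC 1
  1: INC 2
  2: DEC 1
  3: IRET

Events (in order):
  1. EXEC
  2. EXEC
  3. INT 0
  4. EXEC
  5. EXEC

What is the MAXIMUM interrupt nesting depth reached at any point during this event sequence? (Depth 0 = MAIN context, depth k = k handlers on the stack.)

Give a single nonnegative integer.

Event 1 (EXEC): [MAIN] PC=0: INC 4 -> ACC=4 [depth=0]
Event 2 (EXEC): [MAIN] PC=1: NOP [depth=0]
Event 3 (INT 0): INT 0 arrives: push (MAIN, PC=2), enter IRQ0 at PC=0 (depth now 1) [depth=1]
Event 4 (EXEC): [IRQ0] PC=0: INC 4 -> ACC=8 [depth=1]
Event 5 (EXEC): [IRQ0] PC=1: DEC 4 -> ACC=4 [depth=1]
Max depth observed: 1

Answer: 1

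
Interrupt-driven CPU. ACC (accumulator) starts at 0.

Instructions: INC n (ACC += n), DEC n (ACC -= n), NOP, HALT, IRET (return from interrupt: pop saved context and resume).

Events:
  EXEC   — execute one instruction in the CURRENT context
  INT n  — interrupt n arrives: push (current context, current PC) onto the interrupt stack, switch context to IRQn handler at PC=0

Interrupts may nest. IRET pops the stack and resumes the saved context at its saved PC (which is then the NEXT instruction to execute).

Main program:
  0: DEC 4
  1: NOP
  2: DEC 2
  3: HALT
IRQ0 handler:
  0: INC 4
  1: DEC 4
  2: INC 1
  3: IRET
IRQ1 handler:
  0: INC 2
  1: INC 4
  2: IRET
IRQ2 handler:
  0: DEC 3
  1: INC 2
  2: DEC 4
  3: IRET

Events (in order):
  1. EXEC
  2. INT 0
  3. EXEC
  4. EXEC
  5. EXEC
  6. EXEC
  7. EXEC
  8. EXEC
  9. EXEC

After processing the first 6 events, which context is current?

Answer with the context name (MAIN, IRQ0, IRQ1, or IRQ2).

Answer: MAIN

Derivation:
Event 1 (EXEC): [MAIN] PC=0: DEC 4 -> ACC=-4
Event 2 (INT 0): INT 0 arrives: push (MAIN, PC=1), enter IRQ0 at PC=0 (depth now 1)
Event 3 (EXEC): [IRQ0] PC=0: INC 4 -> ACC=0
Event 4 (EXEC): [IRQ0] PC=1: DEC 4 -> ACC=-4
Event 5 (EXEC): [IRQ0] PC=2: INC 1 -> ACC=-3
Event 6 (EXEC): [IRQ0] PC=3: IRET -> resume MAIN at PC=1 (depth now 0)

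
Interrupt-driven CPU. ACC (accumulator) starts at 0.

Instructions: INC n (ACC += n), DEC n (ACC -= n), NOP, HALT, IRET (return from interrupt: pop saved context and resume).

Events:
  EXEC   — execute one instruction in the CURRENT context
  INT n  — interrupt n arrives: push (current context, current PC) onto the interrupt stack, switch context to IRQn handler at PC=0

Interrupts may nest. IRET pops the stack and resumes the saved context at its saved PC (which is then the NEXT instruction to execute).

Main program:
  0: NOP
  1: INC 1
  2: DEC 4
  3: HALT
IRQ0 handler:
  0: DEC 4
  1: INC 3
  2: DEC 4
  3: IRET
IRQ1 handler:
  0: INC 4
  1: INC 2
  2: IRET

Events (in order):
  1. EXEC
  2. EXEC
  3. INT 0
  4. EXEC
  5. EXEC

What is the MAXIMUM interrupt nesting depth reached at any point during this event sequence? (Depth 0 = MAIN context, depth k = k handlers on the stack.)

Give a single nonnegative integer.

Answer: 1

Derivation:
Event 1 (EXEC): [MAIN] PC=0: NOP [depth=0]
Event 2 (EXEC): [MAIN] PC=1: INC 1 -> ACC=1 [depth=0]
Event 3 (INT 0): INT 0 arrives: push (MAIN, PC=2), enter IRQ0 at PC=0 (depth now 1) [depth=1]
Event 4 (EXEC): [IRQ0] PC=0: DEC 4 -> ACC=-3 [depth=1]
Event 5 (EXEC): [IRQ0] PC=1: INC 3 -> ACC=0 [depth=1]
Max depth observed: 1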